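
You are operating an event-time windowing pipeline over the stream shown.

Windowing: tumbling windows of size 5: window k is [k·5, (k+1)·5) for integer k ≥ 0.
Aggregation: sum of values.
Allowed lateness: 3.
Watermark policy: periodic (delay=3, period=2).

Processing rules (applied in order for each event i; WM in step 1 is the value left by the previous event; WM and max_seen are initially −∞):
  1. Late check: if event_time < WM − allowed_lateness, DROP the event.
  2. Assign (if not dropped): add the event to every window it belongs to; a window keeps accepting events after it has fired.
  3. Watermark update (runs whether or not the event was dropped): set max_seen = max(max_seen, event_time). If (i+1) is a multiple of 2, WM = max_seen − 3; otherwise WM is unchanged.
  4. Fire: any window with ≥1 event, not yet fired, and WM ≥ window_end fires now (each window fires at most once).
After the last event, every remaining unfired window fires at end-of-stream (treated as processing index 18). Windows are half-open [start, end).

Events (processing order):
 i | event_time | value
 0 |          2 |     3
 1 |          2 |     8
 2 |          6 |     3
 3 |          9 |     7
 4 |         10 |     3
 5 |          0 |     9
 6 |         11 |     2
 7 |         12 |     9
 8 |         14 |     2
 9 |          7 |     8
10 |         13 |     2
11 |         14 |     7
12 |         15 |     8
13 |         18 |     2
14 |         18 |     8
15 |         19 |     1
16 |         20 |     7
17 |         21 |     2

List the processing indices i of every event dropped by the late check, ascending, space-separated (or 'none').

i=0 t=2 v=3: → [0,5); WM=−∞
i=1 t=2 v=8: → [0,5); WM=-1
i=2 t=6 v=3: → [5,10); WM=-1
i=3 t=9 v=7: → [5,10); WM=6; [0,5) fires=11
i=4 t=10 v=3: → [10,15); WM=6
i=5 t=0 v=9: DROP (t<6-3); WM=7
i=6 t=11 v=2: → [10,15); WM=7
i=7 t=12 v=9: → [10,15); WM=9
i=8 t=14 v=2: → [10,15); WM=9
i=9 t=7 v=8: → [5,10); WM=11; [5,10) fires=18
i=10 t=13 v=2: → [10,15); WM=11
i=11 t=14 v=7: → [10,15); WM=11
i=12 t=15 v=8: → [15,20); WM=11
i=13 t=18 v=2: → [15,20); WM=15; [10,15) fires=25
i=14 t=18 v=8: → [15,20); WM=15
i=15 t=19 v=1: → [15,20); WM=16
i=16 t=20 v=7: → [20,25); WM=16
i=17 t=21 v=2: → [20,25); WM=18

5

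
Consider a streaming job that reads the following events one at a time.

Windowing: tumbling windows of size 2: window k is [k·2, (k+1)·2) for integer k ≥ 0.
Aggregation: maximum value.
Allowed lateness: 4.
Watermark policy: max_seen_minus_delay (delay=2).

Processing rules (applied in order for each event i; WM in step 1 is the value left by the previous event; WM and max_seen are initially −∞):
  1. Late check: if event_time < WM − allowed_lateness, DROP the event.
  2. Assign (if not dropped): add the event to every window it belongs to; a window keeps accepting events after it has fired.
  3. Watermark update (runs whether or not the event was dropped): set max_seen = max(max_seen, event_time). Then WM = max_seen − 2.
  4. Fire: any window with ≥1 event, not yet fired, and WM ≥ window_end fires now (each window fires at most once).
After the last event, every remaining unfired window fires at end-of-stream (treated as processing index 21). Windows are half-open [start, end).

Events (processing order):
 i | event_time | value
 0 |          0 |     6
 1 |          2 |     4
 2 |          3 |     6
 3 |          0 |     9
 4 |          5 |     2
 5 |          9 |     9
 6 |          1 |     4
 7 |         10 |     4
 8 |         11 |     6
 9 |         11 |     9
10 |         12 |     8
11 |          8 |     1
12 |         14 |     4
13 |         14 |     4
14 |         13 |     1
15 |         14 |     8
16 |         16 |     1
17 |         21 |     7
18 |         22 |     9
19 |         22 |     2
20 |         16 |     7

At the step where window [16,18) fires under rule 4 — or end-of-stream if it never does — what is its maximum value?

1

i=0 t=0 v=6: → [0,2); WM=-2
i=1 t=2 v=4: → [2,4); WM=0
i=2 t=3 v=6: → [2,4); WM=1
i=3 t=0 v=9: → [0,2); WM=1
i=4 t=5 v=2: → [4,6); WM=3; [0,2) fires=9
i=5 t=9 v=9: → [8,10); WM=7; [2,4) fires=6 [4,6) fires=2
i=6 t=1 v=4: DROP (t<7-4); WM=7
i=7 t=10 v=4: → [10,12); WM=8
i=8 t=11 v=6: → [10,12); WM=9
i=9 t=11 v=9: → [10,12); WM=9
i=10 t=12 v=8: → [12,14); WM=10; [8,10) fires=9
i=11 t=8 v=1: → [8,10); WM=10
i=12 t=14 v=4: → [14,16); WM=12; [10,12) fires=9
i=13 t=14 v=4: → [14,16); WM=12
i=14 t=13 v=1: → [12,14); WM=12
i=15 t=14 v=8: → [14,16); WM=12
i=16 t=16 v=1: → [16,18); WM=14; [12,14) fires=8
i=17 t=21 v=7: → [20,22); WM=19; [14,16) fires=8 [16,18) fires=1
i=18 t=22 v=9: → [22,24); WM=20
i=19 t=22 v=2: → [22,24); WM=20
i=20 t=16 v=7: → [16,18); WM=20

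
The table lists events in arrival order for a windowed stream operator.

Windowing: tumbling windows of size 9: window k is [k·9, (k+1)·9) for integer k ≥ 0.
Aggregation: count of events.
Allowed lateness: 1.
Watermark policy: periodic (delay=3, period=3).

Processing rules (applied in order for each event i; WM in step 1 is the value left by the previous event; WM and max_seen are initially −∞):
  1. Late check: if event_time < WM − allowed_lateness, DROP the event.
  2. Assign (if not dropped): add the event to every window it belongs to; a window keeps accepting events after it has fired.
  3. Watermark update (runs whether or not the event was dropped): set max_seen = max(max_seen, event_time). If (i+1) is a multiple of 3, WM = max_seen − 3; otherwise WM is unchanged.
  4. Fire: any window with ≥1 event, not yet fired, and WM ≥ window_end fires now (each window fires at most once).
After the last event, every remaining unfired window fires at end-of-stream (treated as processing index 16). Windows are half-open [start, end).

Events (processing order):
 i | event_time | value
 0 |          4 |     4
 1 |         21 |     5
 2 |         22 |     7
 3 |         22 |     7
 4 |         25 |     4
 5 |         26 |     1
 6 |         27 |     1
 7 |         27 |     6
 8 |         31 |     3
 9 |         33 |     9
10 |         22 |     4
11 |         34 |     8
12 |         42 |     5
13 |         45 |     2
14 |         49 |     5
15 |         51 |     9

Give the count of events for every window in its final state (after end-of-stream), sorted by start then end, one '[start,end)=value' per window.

[0,9)=1 [18,27)=5 [27,36)=5 [36,45)=1 [45,54)=3

i=0 t=4 v=4: → [0,9); WM=−∞
i=1 t=21 v=5: → [18,27); WM=−∞
i=2 t=22 v=7: → [18,27); WM=19; [0,9) fires=1
i=3 t=22 v=7: → [18,27); WM=19
i=4 t=25 v=4: → [18,27); WM=19
i=5 t=26 v=1: → [18,27); WM=23
i=6 t=27 v=1: → [27,36); WM=23
i=7 t=27 v=6: → [27,36); WM=23
i=8 t=31 v=3: → [27,36); WM=28; [18,27) fires=5
i=9 t=33 v=9: → [27,36); WM=28
i=10 t=22 v=4: DROP (t<28-1); WM=28
i=11 t=34 v=8: → [27,36); WM=31
i=12 t=42 v=5: → [36,45); WM=31
i=13 t=45 v=2: → [45,54); WM=31
i=14 t=49 v=5: → [45,54); WM=46; [27,36) fires=5 [36,45) fires=1
i=15 t=51 v=9: → [45,54); WM=46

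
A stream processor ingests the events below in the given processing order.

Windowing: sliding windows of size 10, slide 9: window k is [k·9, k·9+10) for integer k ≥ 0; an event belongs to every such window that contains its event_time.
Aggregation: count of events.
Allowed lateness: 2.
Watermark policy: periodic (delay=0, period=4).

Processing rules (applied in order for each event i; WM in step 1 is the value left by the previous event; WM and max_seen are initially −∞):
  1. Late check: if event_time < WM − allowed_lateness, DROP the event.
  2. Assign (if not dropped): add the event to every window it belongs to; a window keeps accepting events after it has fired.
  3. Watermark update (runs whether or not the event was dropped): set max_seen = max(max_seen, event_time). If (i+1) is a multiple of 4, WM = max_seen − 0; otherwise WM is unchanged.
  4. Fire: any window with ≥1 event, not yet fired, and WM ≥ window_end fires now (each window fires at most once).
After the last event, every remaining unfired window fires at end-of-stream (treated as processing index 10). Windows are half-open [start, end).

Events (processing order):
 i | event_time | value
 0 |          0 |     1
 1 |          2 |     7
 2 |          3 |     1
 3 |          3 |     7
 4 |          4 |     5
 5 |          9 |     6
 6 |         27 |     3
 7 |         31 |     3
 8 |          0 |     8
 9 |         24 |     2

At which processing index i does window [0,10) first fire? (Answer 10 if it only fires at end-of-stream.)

i=0 t=0 v=1: → [0,10); WM=−∞
i=1 t=2 v=7: → [0,10); WM=−∞
i=2 t=3 v=1: → [0,10); WM=−∞
i=3 t=3 v=7: → [0,10); WM=3
i=4 t=4 v=5: → [0,10); WM=3
i=5 t=9 v=6: → [9,19),[0,10); WM=3
i=6 t=27 v=3: → [27,37),[18,28); WM=3
i=7 t=31 v=3: → [27,37); WM=31; [0,10) fires=6 [9,19) fires=1 [18,28) fires=1
i=8 t=0 v=8: DROP (t<31-2); WM=31
i=9 t=24 v=2: DROP (t<31-2); WM=31

7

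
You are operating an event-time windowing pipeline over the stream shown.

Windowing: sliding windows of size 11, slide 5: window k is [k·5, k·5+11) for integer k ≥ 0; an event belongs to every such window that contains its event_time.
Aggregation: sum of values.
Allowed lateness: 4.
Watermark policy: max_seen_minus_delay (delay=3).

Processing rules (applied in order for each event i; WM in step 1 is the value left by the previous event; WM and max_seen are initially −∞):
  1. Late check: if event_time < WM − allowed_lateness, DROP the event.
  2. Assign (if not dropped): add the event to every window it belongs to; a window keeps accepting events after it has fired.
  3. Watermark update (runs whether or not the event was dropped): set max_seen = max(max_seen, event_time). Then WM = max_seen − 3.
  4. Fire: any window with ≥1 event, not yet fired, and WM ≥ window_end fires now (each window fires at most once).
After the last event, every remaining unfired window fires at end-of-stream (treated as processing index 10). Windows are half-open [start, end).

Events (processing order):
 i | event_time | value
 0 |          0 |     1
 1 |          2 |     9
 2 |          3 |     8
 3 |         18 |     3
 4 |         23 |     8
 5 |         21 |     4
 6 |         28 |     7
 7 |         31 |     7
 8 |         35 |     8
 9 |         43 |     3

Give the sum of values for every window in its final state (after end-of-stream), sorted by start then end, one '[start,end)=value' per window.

[0,11)=18 [10,21)=3 [15,26)=15 [20,31)=19 [25,36)=22 [30,41)=15 [35,46)=11 [40,51)=3

i=0 t=0 v=1: → [0,11); WM=-3
i=1 t=2 v=9: → [0,11); WM=-1
i=2 t=3 v=8: → [0,11); WM=0
i=3 t=18 v=3: → [15,26),[10,21); WM=15; [0,11) fires=18
i=4 t=23 v=8: → [20,31),[15,26); WM=20
i=5 t=21 v=4: → [20,31),[15,26); WM=20
i=6 t=28 v=7: → [25,36),[20,31); WM=25; [10,21) fires=3
i=7 t=31 v=7: → [30,41),[25,36); WM=28; [15,26) fires=15
i=8 t=35 v=8: → [35,46),[30,41),[25,36); WM=32; [20,31) fires=19
i=9 t=43 v=3: → [40,51),[35,46); WM=40; [25,36) fires=22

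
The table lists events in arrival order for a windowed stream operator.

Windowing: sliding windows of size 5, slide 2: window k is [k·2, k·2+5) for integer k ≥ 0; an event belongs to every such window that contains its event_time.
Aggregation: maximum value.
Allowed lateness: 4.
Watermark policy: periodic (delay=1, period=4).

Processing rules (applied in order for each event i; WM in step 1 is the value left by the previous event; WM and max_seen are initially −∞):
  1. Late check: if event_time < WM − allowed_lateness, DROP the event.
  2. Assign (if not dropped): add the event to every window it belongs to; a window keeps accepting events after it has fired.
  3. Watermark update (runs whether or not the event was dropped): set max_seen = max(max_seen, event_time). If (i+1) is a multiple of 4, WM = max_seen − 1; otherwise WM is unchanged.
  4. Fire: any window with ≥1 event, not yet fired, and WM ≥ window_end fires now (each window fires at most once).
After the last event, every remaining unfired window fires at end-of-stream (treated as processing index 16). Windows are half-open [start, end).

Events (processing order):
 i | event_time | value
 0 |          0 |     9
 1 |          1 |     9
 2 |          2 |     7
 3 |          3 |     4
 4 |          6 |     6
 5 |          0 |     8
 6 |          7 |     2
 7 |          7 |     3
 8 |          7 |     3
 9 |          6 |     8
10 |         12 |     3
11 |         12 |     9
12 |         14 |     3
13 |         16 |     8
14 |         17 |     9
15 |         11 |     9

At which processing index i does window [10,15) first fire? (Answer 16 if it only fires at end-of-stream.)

i=0 t=0 v=9: → [0,5); WM=−∞
i=1 t=1 v=9: → [0,5); WM=−∞
i=2 t=2 v=7: → [2,7),[0,5); WM=−∞
i=3 t=3 v=4: → [2,7),[0,5); WM=2
i=4 t=6 v=6: → [6,11),[4,9),[2,7); WM=2
i=5 t=0 v=8: → [0,5); WM=2
i=6 t=7 v=2: → [6,11),[4,9); WM=2
i=7 t=7 v=3: → [6,11),[4,9); WM=6; [0,5) fires=9
i=8 t=7 v=3: → [6,11),[4,9); WM=6
i=9 t=6 v=8: → [6,11),[4,9),[2,7); WM=6
i=10 t=12 v=3: → [12,17),[10,15),[8,13); WM=6
i=11 t=12 v=9: → [12,17),[10,15),[8,13); WM=11; [2,7) fires=8 [4,9) fires=8 [6,11) fires=8
i=12 t=14 v=3: → [14,19),[12,17),[10,15); WM=11
i=13 t=16 v=8: → [16,21),[14,19),[12,17); WM=11
i=14 t=17 v=9: → [16,21),[14,19); WM=11
i=15 t=11 v=9: → [10,15),[8,13); WM=16; [8,13) fires=9 [10,15) fires=9

15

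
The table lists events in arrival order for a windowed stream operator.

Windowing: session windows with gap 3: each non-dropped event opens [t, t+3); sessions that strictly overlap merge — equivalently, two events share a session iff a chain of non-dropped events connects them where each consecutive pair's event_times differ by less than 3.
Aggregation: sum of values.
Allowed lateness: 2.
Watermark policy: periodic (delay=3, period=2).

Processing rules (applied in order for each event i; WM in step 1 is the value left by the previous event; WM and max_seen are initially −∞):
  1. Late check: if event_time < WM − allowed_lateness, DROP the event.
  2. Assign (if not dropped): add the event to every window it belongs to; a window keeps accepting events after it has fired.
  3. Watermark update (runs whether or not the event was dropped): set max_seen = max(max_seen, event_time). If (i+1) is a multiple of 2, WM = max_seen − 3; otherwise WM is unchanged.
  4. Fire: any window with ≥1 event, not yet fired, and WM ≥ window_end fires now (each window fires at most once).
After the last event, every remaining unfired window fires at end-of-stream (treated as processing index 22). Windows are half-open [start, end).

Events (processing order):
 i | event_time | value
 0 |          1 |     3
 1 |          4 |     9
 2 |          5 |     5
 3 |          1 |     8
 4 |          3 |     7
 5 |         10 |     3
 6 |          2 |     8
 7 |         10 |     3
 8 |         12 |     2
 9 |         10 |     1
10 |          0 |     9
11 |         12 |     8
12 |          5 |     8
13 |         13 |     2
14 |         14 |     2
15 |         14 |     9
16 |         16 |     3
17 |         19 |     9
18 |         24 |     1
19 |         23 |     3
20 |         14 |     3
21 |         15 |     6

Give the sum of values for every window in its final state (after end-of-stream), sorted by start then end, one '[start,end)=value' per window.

[1,8)=32 [10,19)=33 [19,22)=9 [23,27)=4

i=0 t=1 v=3: → [1,4); WM=−∞
i=1 t=4 v=9: → [4,7); WM=1
i=2 t=5 v=5: → [4,8); WM=1
i=3 t=1 v=8: → [1,4); WM=2
i=4 t=3 v=7: → [1,8); WM=2
i=5 t=10 v=3: → [10,13); WM=7
i=6 t=2 v=8: DROP (t<7-2); WM=7
i=7 t=10 v=3: → [10,13); WM=7
i=8 t=12 v=2: → [10,15); WM=7
i=9 t=10 v=1: → [10,15); WM=9
i=10 t=0 v=9: DROP (t<9-2); WM=9
i=11 t=12 v=8: → [10,15); WM=9
i=12 t=5 v=8: DROP (t<9-2); WM=9
i=13 t=13 v=2: → [10,16); WM=10
i=14 t=14 v=2: → [10,17); WM=10
i=15 t=14 v=9: → [10,17); WM=11
i=16 t=16 v=3: → [10,19); WM=11
i=17 t=19 v=9: → [19,22); WM=16
i=18 t=24 v=1: → [24,27); WM=16
i=19 t=23 v=3: → [23,27); WM=21
i=20 t=14 v=3: DROP (t<21-2); WM=21
i=21 t=15 v=6: DROP (t<21-2); WM=21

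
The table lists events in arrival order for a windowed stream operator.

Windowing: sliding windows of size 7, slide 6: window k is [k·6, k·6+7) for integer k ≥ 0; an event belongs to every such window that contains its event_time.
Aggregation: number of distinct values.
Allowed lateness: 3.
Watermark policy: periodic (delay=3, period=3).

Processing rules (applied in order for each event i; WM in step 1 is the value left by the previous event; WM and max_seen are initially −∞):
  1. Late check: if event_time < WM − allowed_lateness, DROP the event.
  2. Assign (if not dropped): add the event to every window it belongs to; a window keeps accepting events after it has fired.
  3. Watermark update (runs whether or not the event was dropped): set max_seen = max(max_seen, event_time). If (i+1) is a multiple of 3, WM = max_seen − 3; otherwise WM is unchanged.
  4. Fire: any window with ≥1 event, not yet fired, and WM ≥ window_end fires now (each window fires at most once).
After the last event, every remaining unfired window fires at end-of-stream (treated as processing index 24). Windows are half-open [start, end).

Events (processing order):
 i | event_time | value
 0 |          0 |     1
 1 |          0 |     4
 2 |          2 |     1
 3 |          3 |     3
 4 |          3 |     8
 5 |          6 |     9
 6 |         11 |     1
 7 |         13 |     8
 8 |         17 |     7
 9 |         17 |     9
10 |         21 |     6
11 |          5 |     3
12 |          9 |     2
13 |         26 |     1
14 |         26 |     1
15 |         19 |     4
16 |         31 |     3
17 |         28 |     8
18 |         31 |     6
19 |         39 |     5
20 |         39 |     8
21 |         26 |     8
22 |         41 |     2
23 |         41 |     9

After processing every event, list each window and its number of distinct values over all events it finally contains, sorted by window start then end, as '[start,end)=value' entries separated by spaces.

[0,7)=5 [6,13)=2 [12,19)=3 [18,25)=1 [24,31)=2 [30,37)=2 [36,43)=4

i=0 t=0 v=1: → [0,7); WM=−∞
i=1 t=0 v=4: → [0,7); WM=−∞
i=2 t=2 v=1: → [0,7); WM=-1
i=3 t=3 v=3: → [0,7); WM=-1
i=4 t=3 v=8: → [0,7); WM=-1
i=5 t=6 v=9: → [6,13),[0,7); WM=3
i=6 t=11 v=1: → [6,13); WM=3
i=7 t=13 v=8: → [12,19); WM=3
i=8 t=17 v=7: → [12,19); WM=14; [0,7) fires=5 [6,13) fires=2
i=9 t=17 v=9: → [12,19); WM=14
i=10 t=21 v=6: → [18,25); WM=14
i=11 t=5 v=3: DROP (t<14-3); WM=18
i=12 t=9 v=2: DROP (t<18-3); WM=18
i=13 t=26 v=1: → [24,31); WM=18
i=14 t=26 v=1: → [24,31); WM=23; [12,19) fires=3
i=15 t=19 v=4: DROP (t<23-3); WM=23
i=16 t=31 v=3: → [30,37); WM=23
i=17 t=28 v=8: → [24,31); WM=28; [18,25) fires=1
i=18 t=31 v=6: → [30,37); WM=28
i=19 t=39 v=5: → [36,43); WM=28
i=20 t=39 v=8: → [36,43); WM=36; [24,31) fires=2
i=21 t=26 v=8: DROP (t<36-3); WM=36
i=22 t=41 v=2: → [36,43); WM=36
i=23 t=41 v=9: → [36,43); WM=38; [30,37) fires=2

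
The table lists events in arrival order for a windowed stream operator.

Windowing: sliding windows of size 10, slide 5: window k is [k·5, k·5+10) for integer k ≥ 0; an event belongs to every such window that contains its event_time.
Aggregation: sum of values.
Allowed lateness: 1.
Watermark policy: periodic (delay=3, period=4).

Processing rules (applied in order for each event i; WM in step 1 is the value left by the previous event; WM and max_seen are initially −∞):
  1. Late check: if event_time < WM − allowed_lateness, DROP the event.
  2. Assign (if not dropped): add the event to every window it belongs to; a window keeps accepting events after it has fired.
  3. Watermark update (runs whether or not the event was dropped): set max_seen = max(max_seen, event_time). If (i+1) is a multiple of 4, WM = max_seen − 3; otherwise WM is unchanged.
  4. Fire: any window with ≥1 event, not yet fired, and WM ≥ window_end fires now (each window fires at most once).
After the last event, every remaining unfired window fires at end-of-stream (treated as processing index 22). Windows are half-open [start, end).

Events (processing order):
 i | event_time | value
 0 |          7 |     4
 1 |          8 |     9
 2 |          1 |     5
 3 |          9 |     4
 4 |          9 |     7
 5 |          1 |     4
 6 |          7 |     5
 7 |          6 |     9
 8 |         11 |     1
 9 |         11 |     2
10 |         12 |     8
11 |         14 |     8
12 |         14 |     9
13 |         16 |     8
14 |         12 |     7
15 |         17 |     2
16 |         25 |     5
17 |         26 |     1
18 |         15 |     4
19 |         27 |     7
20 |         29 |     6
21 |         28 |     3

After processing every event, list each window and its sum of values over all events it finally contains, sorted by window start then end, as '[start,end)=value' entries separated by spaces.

[0,10)=43 [5,15)=73 [10,20)=49 [15,25)=14 [20,30)=22 [25,35)=22

i=0 t=7 v=4: → [5,15),[0,10); WM=−∞
i=1 t=8 v=9: → [5,15),[0,10); WM=−∞
i=2 t=1 v=5: → [0,10); WM=−∞
i=3 t=9 v=4: → [5,15),[0,10); WM=6
i=4 t=9 v=7: → [5,15),[0,10); WM=6
i=5 t=1 v=4: DROP (t<6-1); WM=6
i=6 t=7 v=5: → [5,15),[0,10); WM=6
i=7 t=6 v=9: → [5,15),[0,10); WM=6
i=8 t=11 v=1: → [10,20),[5,15); WM=6
i=9 t=11 v=2: → [10,20),[5,15); WM=6
i=10 t=12 v=8: → [10,20),[5,15); WM=6
i=11 t=14 v=8: → [10,20),[5,15); WM=11; [0,10) fires=43
i=12 t=14 v=9: → [10,20),[5,15); WM=11
i=13 t=16 v=8: → [15,25),[10,20); WM=11
i=14 t=12 v=7: → [10,20),[5,15); WM=11
i=15 t=17 v=2: → [15,25),[10,20); WM=14
i=16 t=25 v=5: → [25,35),[20,30); WM=14
i=17 t=26 v=1: → [25,35),[20,30); WM=14
i=18 t=15 v=4: → [15,25),[10,20); WM=14
i=19 t=27 v=7: → [25,35),[20,30); WM=24; [5,15) fires=73 [10,20) fires=49
i=20 t=29 v=6: → [25,35),[20,30); WM=24
i=21 t=28 v=3: → [25,35),[20,30); WM=24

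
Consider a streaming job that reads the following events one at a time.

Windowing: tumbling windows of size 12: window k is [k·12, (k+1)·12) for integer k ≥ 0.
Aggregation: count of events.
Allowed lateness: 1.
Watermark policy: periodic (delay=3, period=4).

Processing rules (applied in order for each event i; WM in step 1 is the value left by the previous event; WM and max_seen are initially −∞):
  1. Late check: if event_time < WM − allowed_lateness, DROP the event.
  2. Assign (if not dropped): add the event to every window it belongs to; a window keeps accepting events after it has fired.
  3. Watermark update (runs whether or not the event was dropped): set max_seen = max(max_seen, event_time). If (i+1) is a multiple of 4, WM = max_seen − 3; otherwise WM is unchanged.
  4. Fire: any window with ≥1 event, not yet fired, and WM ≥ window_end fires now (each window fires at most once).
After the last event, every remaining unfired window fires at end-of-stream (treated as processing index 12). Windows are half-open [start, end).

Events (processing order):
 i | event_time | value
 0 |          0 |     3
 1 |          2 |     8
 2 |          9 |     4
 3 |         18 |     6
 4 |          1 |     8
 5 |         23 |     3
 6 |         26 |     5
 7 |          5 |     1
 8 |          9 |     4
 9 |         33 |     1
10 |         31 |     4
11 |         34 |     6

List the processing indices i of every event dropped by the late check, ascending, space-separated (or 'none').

4 7 8

i=0 t=0 v=3: → [0,12); WM=−∞
i=1 t=2 v=8: → [0,12); WM=−∞
i=2 t=9 v=4: → [0,12); WM=−∞
i=3 t=18 v=6: → [12,24); WM=15; [0,12) fires=3
i=4 t=1 v=8: DROP (t<15-1); WM=15
i=5 t=23 v=3: → [12,24); WM=15
i=6 t=26 v=5: → [24,36); WM=15
i=7 t=5 v=1: DROP (t<15-1); WM=23
i=8 t=9 v=4: DROP (t<23-1); WM=23
i=9 t=33 v=1: → [24,36); WM=23
i=10 t=31 v=4: → [24,36); WM=23
i=11 t=34 v=6: → [24,36); WM=31; [12,24) fires=2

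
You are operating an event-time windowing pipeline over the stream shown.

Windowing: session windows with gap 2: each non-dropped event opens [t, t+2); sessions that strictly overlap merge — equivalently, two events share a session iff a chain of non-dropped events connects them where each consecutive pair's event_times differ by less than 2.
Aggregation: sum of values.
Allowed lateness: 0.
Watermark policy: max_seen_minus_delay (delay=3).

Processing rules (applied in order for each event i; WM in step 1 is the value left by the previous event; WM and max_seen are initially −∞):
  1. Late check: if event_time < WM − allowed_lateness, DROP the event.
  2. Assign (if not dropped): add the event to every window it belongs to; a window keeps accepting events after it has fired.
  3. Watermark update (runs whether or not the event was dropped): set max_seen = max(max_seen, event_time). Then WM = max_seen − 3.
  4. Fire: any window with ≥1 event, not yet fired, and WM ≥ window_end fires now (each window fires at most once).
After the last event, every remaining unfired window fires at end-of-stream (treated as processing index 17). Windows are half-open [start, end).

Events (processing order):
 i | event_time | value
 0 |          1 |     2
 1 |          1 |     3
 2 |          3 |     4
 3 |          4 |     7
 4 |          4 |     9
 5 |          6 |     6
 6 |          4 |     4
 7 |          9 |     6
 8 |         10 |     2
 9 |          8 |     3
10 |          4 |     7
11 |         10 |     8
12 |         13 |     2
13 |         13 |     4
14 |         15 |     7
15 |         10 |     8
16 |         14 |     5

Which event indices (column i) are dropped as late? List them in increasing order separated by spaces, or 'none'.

10 15

i=0 t=1 v=2: → [1,3); WM=-2
i=1 t=1 v=3: → [1,3); WM=-2
i=2 t=3 v=4: → [3,5); WM=0
i=3 t=4 v=7: → [3,6); WM=1
i=4 t=4 v=9: → [3,6); WM=1
i=5 t=6 v=6: → [6,8); WM=3
i=6 t=4 v=4: → [3,6); WM=3
i=7 t=9 v=6: → [9,11); WM=6
i=8 t=10 v=2: → [9,12); WM=7
i=9 t=8 v=3: → [8,12); WM=7
i=10 t=4 v=7: DROP (t<7-0); WM=7
i=11 t=10 v=8: → [8,12); WM=7
i=12 t=13 v=2: → [13,15); WM=10
i=13 t=13 v=4: → [13,15); WM=10
i=14 t=15 v=7: → [15,17); WM=12
i=15 t=10 v=8: DROP (t<12-0); WM=12
i=16 t=14 v=5: → [13,17); WM=12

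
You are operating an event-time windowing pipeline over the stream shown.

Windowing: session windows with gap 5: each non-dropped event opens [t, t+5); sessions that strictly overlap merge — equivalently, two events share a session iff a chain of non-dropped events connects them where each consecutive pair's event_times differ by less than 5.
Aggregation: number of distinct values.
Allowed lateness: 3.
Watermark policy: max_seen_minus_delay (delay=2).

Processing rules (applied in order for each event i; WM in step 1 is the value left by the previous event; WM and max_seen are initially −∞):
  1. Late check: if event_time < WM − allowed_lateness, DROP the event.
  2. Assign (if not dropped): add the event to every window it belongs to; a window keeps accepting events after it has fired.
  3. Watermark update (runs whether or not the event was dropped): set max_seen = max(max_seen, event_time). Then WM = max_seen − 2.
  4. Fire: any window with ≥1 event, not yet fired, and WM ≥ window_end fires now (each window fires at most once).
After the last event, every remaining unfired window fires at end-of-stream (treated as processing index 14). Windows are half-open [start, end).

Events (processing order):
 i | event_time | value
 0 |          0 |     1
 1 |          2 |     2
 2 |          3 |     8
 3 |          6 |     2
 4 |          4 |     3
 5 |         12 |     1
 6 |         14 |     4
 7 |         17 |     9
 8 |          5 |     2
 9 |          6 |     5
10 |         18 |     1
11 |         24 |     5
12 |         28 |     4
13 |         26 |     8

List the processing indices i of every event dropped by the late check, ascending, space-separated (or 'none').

8 9

i=0 t=0 v=1: → [0,5); WM=-2
i=1 t=2 v=2: → [0,7); WM=0
i=2 t=3 v=8: → [0,8); WM=1
i=3 t=6 v=2: → [0,11); WM=4
i=4 t=4 v=3: → [0,11); WM=4
i=5 t=12 v=1: → [12,17); WM=10
i=6 t=14 v=4: → [12,19); WM=12
i=7 t=17 v=9: → [12,22); WM=15
i=8 t=5 v=2: DROP (t<15-3); WM=15
i=9 t=6 v=5: DROP (t<15-3); WM=15
i=10 t=18 v=1: → [12,23); WM=16
i=11 t=24 v=5: → [24,29); WM=22
i=12 t=28 v=4: → [24,33); WM=26
i=13 t=26 v=8: → [24,33); WM=26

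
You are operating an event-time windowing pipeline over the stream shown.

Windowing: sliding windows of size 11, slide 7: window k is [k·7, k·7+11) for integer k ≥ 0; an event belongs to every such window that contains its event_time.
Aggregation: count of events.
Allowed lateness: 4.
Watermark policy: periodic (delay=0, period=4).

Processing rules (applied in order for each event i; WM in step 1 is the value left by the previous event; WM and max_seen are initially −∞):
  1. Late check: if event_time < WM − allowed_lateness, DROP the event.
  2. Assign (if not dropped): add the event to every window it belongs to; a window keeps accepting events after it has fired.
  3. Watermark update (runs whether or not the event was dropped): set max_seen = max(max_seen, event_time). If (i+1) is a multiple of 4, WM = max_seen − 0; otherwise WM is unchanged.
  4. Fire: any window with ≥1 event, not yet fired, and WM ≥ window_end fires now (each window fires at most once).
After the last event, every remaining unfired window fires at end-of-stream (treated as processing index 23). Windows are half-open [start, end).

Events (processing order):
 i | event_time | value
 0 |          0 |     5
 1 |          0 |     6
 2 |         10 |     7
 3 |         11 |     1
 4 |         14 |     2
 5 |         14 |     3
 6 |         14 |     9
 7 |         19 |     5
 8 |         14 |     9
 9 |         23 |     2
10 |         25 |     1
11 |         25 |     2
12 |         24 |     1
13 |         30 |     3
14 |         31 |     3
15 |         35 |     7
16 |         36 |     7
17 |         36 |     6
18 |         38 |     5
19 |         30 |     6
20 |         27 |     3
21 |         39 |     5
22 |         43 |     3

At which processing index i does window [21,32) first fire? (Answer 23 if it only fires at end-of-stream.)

15

i=0 t=0 v=5: → [0,11); WM=−∞
i=1 t=0 v=6: → [0,11); WM=−∞
i=2 t=10 v=7: → [7,18),[0,11); WM=−∞
i=3 t=11 v=1: → [7,18); WM=11; [0,11) fires=3
i=4 t=14 v=2: → [14,25),[7,18); WM=11
i=5 t=14 v=3: → [14,25),[7,18); WM=11
i=6 t=14 v=9: → [14,25),[7,18); WM=11
i=7 t=19 v=5: → [14,25); WM=19; [7,18) fires=5
i=8 t=14 v=9: DROP (t<19-4); WM=19
i=9 t=23 v=2: → [21,32),[14,25); WM=19
i=10 t=25 v=1: → [21,32); WM=19
i=11 t=25 v=2: → [21,32); WM=25; [14,25) fires=5
i=12 t=24 v=1: → [21,32),[14,25); WM=25
i=13 t=30 v=3: → [28,39),[21,32); WM=25
i=14 t=31 v=3: → [28,39),[21,32); WM=25
i=15 t=35 v=7: → [35,46),[28,39); WM=35; [21,32) fires=6
i=16 t=36 v=7: → [35,46),[28,39); WM=35
i=17 t=36 v=6: → [35,46),[28,39); WM=35
i=18 t=38 v=5: → [35,46),[28,39); WM=35
i=19 t=30 v=6: DROP (t<35-4); WM=38
i=20 t=27 v=3: DROP (t<38-4); WM=38
i=21 t=39 v=5: → [35,46); WM=38
i=22 t=43 v=3: → [42,53),[35,46); WM=38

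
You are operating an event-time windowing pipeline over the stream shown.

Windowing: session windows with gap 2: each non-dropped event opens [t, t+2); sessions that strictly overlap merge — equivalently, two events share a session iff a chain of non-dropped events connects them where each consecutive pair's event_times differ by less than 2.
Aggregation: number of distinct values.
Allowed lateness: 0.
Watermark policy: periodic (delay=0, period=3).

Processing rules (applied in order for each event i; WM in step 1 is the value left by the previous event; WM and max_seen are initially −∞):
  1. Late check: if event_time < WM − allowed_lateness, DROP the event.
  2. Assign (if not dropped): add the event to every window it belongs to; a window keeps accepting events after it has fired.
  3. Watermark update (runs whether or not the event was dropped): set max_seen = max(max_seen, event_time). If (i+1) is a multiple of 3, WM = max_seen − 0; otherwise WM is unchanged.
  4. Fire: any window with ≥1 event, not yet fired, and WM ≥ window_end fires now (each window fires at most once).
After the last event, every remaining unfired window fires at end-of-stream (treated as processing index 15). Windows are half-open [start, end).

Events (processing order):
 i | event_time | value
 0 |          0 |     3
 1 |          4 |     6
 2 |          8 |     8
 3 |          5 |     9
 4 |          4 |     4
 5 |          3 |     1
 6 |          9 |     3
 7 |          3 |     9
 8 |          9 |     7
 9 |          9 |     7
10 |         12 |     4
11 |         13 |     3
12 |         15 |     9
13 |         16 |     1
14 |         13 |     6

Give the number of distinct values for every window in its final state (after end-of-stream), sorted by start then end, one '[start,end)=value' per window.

i=0 t=0 v=3: → [0,2); WM=−∞
i=1 t=4 v=6: → [4,6); WM=−∞
i=2 t=8 v=8: → [8,10); WM=8
i=3 t=5 v=9: DROP (t<8-0); WM=8
i=4 t=4 v=4: DROP (t<8-0); WM=8
i=5 t=3 v=1: DROP (t<8-0); WM=8
i=6 t=9 v=3: → [8,11); WM=8
i=7 t=3 v=9: DROP (t<8-0); WM=8
i=8 t=9 v=7: → [8,11); WM=9
i=9 t=9 v=7: → [8,11); WM=9
i=10 t=12 v=4: → [12,14); WM=9
i=11 t=13 v=3: → [12,15); WM=13
i=12 t=15 v=9: → [15,17); WM=13
i=13 t=16 v=1: → [15,18); WM=13
i=14 t=13 v=6: → [12,15); WM=16

[0,2)=1 [4,6)=1 [8,11)=3 [12,15)=3 [15,18)=2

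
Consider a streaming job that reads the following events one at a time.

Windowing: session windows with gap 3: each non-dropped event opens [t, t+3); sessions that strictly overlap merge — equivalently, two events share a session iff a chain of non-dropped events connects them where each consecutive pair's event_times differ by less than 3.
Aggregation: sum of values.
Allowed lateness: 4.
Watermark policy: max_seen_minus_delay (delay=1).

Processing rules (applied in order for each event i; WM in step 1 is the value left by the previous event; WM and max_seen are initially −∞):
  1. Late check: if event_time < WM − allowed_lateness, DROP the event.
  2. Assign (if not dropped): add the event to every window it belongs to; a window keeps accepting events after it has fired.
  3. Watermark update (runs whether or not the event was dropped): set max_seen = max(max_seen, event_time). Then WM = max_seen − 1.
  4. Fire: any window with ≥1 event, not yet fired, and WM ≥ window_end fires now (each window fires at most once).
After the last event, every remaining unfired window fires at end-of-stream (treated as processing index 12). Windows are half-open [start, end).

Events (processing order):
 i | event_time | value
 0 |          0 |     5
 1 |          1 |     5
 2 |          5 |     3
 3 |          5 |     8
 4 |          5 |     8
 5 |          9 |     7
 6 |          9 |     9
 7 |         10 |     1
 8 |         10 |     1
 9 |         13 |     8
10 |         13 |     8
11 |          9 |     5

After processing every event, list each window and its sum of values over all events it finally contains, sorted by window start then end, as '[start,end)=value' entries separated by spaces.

[0,4)=10 [5,8)=19 [9,13)=23 [13,16)=16

i=0 t=0 v=5: → [0,3); WM=-1
i=1 t=1 v=5: → [0,4); WM=0
i=2 t=5 v=3: → [5,8); WM=4
i=3 t=5 v=8: → [5,8); WM=4
i=4 t=5 v=8: → [5,8); WM=4
i=5 t=9 v=7: → [9,12); WM=8
i=6 t=9 v=9: → [9,12); WM=8
i=7 t=10 v=1: → [9,13); WM=9
i=8 t=10 v=1: → [9,13); WM=9
i=9 t=13 v=8: → [13,16); WM=12
i=10 t=13 v=8: → [13,16); WM=12
i=11 t=9 v=5: → [9,13); WM=12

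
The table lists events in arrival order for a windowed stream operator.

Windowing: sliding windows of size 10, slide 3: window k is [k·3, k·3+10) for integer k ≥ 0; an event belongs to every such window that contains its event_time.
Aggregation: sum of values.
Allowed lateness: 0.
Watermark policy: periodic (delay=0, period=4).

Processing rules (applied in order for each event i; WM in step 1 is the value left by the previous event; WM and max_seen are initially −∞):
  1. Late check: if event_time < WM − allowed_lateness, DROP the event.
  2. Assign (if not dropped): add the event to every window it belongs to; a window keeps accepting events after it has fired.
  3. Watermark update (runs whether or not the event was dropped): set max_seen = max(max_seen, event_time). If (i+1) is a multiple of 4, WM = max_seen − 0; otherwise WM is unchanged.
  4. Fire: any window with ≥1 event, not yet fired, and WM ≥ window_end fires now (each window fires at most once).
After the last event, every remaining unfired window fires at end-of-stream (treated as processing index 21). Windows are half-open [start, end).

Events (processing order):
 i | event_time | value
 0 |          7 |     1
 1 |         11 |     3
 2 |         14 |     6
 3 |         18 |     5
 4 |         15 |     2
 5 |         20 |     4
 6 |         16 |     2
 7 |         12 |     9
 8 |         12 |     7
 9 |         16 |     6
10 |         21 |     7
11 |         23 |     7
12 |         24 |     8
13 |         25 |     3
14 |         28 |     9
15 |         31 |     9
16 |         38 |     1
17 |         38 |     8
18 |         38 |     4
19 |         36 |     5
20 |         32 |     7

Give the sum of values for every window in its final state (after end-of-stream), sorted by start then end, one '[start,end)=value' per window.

i=0 t=7 v=1: → [6,16),[3,13),[0,10); WM=−∞
i=1 t=11 v=3: → [9,19),[6,16),[3,13); WM=−∞
i=2 t=14 v=6: → [12,22),[9,19),[6,16); WM=−∞
i=3 t=18 v=5: → [18,28),[15,25),[12,22),[9,19); WM=18; [0,10) fires=1 [3,13) fires=4 [6,16) fires=10
i=4 t=15 v=2: DROP (t<18-0); WM=18
i=5 t=20 v=4: → [18,28),[15,25),[12,22); WM=18
i=6 t=16 v=2: DROP (t<18-0); WM=18
i=7 t=12 v=9: DROP (t<18-0); WM=20; [9,19) fires=14
i=8 t=12 v=7: DROP (t<20-0); WM=20
i=9 t=16 v=6: DROP (t<20-0); WM=20
i=10 t=21 v=7: → [21,31),[18,28),[15,25),[12,22); WM=20
i=11 t=23 v=7: → [21,31),[18,28),[15,25); WM=23; [12,22) fires=22
i=12 t=24 v=8: → [24,34),[21,31),[18,28),[15,25); WM=23
i=13 t=25 v=3: → [24,34),[21,31),[18,28); WM=23
i=14 t=28 v=9: → [27,37),[24,34),[21,31); WM=23
i=15 t=31 v=9: → [30,40),[27,37),[24,34); WM=31; [15,25) fires=31 [18,28) fires=34 [21,31) fires=34
i=16 t=38 v=1: → [36,46),[33,43),[30,40); WM=31
i=17 t=38 v=8: → [36,46),[33,43),[30,40); WM=31
i=18 t=38 v=4: → [36,46),[33,43),[30,40); WM=31
i=19 t=36 v=5: → [36,46),[33,43),[30,40),[27,37); WM=38; [24,34) fires=29 [27,37) fires=23
i=20 t=32 v=7: DROP (t<38-0); WM=38

[0,10)=1 [3,13)=4 [6,16)=10 [9,19)=14 [12,22)=22 [15,25)=31 [18,28)=34 [21,31)=34 [24,34)=29 [27,37)=23 [30,40)=27 [33,43)=18 [36,46)=18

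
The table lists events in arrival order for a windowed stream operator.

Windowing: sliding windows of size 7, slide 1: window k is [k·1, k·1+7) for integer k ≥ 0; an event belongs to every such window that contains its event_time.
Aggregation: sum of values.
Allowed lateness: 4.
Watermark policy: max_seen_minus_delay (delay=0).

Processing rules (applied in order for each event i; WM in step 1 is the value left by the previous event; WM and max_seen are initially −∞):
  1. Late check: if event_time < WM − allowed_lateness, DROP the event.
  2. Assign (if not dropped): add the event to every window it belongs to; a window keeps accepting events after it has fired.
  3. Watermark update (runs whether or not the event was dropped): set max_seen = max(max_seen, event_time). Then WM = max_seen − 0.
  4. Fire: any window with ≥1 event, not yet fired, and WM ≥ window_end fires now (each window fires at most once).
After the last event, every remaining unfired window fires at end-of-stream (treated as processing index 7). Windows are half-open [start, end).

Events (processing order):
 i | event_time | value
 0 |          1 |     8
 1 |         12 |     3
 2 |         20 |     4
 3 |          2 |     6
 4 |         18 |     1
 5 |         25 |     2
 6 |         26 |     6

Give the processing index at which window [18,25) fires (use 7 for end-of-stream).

5

i=0 t=1 v=8: → [1,8),[0,7); WM=1
i=1 t=12 v=3: → [12,19),[11,18),[10,17),[9,16),[8,15),[7,14),[6,13); WM=12; [0,7) fires=8 [1,8) fires=8
i=2 t=20 v=4: → [20,27),[19,26),[18,25),[17,24),[16,23),[15,22),[14,21); WM=20; [6,13) fires=3 [7,14) fires=3 [8,15) fires=3 [9,16) fires=3 [10,17) fires=3 [11,18) fires=3 [12,19) fires=3
i=3 t=2 v=6: DROP (t<20-4); WM=20
i=4 t=18 v=1: → [18,25),[17,24),[16,23),[15,22),[14,21),[13,20),[12,19); WM=20; [13,20) fires=1
i=5 t=25 v=2: → [25,32),[24,31),[23,30),[22,29),[21,28),[20,27),[19,26); WM=25; [14,21) fires=5 [15,22) fires=5 [16,23) fires=5 [17,24) fires=5 [18,25) fires=5
i=6 t=26 v=6: → [26,33),[25,32),[24,31),[23,30),[22,29),[21,28),[20,27); WM=26; [19,26) fires=6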